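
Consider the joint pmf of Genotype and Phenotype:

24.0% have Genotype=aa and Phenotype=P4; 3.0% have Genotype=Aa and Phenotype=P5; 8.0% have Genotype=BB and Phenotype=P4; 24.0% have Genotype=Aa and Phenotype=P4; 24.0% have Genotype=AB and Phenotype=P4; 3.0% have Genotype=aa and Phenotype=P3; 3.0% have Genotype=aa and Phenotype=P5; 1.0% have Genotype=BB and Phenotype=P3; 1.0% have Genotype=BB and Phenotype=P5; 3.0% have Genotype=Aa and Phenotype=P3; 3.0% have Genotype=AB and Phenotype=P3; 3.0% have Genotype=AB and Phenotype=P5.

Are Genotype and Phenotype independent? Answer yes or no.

yes

Every cell satisfies P(Genotype,Phenotype) = P(Genotype)·P(Phenotype). For instance P(Genotype=Aa) = 0.300, P(Phenotype=P5) = 0.100, and 0.300×0.100 = 0.030 matches the joint entry. So Genotype and Phenotype are independent.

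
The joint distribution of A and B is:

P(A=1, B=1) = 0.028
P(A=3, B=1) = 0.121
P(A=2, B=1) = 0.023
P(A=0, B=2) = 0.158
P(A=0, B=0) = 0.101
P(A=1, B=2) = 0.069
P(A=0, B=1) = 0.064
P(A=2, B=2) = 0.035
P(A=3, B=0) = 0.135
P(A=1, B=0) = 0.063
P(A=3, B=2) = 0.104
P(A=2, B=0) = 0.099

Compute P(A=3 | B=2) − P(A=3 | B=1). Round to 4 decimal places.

-0.2286

P(B=2) = 0.158 + 0.069 + 0.035 + 0.104 = 0.366; P(A=3 | B=2) = 0.104/0.366 = 0.28415.
P(B=1) = 0.064 + 0.028 + 0.023 + 0.121 = 0.236; P(A=3 | B=1) = 0.121/0.236 = 0.51271.
Difference = -0.2286.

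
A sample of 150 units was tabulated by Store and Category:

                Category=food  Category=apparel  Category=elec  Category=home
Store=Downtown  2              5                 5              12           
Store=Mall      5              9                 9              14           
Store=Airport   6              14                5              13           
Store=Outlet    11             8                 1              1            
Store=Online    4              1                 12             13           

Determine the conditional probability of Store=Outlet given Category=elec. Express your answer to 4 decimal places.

0.0313

Total with Category=elec: 5 + 9 + 5 + 1 + 12 = 32.
P(Store=Outlet | Category=elec) = 1/32 = 0.0313.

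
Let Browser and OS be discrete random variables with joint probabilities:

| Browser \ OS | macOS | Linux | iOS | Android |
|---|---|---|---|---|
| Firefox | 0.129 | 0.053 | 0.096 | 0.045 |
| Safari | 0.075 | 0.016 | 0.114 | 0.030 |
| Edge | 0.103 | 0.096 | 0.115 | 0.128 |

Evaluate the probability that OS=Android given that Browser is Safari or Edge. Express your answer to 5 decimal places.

P(Browser=Safari) = 0.075 + 0.016 + 0.114 + 0.030 = 0.235.
P(Browser=Edge) = 0.103 + 0.096 + 0.115 + 0.128 = 0.442.
P(Browser ∈ {Safari, Edge}) = 0.235 + 0.442 = 0.677; P(OS=Android, Browser ∈ {Safari, Edge}) = 0.030 + 0.128 = 0.158.
P(OS=Android | Browser ∈ {Safari, Edge}) = 0.158/0.677 = 0.23338.

0.23338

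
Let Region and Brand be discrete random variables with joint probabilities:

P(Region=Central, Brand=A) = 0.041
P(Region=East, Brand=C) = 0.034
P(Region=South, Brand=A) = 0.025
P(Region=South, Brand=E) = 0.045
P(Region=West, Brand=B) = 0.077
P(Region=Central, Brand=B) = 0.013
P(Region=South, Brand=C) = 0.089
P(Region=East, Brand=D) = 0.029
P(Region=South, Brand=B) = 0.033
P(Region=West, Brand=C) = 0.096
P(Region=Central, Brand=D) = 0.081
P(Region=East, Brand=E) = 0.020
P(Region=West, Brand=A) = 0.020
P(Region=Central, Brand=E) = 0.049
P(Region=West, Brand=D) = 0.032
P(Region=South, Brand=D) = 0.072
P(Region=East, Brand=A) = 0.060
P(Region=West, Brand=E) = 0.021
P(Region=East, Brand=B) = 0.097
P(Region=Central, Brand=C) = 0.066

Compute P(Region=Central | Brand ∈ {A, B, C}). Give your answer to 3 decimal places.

0.184

P(Brand=A) = 0.025 + 0.060 + 0.020 + 0.041 = 0.146.
P(Brand=B) = 0.033 + 0.097 + 0.077 + 0.013 = 0.220.
P(Brand=C) = 0.089 + 0.034 + 0.096 + 0.066 = 0.285.
P(Brand ∈ {A, B, C}) = 0.146 + 0.220 + 0.285 = 0.651; P(Region=Central, Brand ∈ {A, B, C}) = 0.041 + 0.013 + 0.066 = 0.120.
P(Region=Central | Brand ∈ {A, B, C}) = 0.120/0.651 = 0.184.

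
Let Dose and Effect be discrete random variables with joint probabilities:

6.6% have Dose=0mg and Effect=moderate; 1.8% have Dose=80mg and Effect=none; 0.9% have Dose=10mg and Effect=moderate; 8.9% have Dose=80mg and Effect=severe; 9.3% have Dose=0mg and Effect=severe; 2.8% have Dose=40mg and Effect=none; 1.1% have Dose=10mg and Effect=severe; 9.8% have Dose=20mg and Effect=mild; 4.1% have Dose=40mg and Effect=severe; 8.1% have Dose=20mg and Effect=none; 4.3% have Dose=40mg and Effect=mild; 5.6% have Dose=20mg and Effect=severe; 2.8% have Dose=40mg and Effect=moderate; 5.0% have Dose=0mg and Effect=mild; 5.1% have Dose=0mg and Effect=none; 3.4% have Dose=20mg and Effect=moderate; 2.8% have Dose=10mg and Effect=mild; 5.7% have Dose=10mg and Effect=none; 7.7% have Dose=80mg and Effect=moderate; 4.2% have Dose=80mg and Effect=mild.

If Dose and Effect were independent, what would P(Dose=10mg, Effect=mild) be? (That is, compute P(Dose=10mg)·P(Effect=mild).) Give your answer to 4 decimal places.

0.0274

P(Dose=10mg) = 0.057 + 0.028 + 0.009 + 0.011 = 0.105.
P(Effect=mild) = 0.050 + 0.028 + 0.098 + 0.043 + 0.042 = 0.261.
Product: 0.105 × 0.261 = 0.0274.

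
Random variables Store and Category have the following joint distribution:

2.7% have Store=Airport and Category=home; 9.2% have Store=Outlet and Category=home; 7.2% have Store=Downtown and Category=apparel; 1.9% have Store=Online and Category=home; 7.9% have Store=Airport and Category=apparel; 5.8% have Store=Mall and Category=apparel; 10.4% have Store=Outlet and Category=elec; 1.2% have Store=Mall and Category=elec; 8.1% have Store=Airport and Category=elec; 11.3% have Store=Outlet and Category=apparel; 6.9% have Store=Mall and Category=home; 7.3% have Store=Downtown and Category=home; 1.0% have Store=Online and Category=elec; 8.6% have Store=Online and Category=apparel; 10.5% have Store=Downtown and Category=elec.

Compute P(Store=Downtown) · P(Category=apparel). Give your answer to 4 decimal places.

P(Store=Downtown) = 0.072 + 0.105 + 0.073 = 0.250.
P(Category=apparel) = 0.072 + 0.058 + 0.079 + 0.113 + 0.086 = 0.408.
Product: 0.250 × 0.408 = 0.1020.

0.1020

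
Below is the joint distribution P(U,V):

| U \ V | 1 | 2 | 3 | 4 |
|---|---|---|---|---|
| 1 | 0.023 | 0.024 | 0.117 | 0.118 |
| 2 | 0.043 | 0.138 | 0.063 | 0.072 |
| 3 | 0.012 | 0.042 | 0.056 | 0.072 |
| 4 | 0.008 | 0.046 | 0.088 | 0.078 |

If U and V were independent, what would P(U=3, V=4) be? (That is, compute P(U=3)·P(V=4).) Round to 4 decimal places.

0.0619

P(U=3) = 0.012 + 0.042 + 0.056 + 0.072 = 0.182.
P(V=4) = 0.118 + 0.072 + 0.072 + 0.078 = 0.340.
Product: 0.182 × 0.340 = 0.0619.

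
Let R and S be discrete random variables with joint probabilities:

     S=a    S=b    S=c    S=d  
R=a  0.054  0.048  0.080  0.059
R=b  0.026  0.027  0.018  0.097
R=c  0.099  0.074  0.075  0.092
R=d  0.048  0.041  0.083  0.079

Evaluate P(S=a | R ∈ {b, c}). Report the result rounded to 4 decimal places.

0.2461

P(R=b) = 0.026 + 0.027 + 0.018 + 0.097 = 0.168.
P(R=c) = 0.099 + 0.074 + 0.075 + 0.092 = 0.340.
P(R ∈ {b, c}) = 0.168 + 0.340 = 0.508; P(S=a, R ∈ {b, c}) = 0.026 + 0.099 = 0.125.
P(S=a | R ∈ {b, c}) = 0.125/0.508 = 0.2461.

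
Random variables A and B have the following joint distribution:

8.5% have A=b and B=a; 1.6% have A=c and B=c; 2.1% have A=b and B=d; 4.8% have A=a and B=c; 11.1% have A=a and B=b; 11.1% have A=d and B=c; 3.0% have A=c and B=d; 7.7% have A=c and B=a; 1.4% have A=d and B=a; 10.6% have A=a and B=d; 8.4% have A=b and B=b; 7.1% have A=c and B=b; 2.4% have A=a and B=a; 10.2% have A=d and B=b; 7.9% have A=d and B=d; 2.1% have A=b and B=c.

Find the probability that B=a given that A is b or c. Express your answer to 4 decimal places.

P(A=b) = 0.085 + 0.084 + 0.021 + 0.021 = 0.211.
P(A=c) = 0.077 + 0.071 + 0.016 + 0.030 = 0.194.
P(A ∈ {b, c}) = 0.211 + 0.194 = 0.405; P(B=a, A ∈ {b, c}) = 0.085 + 0.077 = 0.162.
P(B=a | A ∈ {b, c}) = 0.162/0.405 = 0.4000.

0.4000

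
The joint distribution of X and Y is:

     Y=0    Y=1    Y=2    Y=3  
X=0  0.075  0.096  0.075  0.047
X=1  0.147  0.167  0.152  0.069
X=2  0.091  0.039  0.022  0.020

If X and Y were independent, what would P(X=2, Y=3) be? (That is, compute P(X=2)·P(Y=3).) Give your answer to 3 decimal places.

0.023

P(X=2) = 0.091 + 0.039 + 0.022 + 0.020 = 0.172.
P(Y=3) = 0.047 + 0.069 + 0.020 = 0.136.
Product: 0.172 × 0.136 = 0.023.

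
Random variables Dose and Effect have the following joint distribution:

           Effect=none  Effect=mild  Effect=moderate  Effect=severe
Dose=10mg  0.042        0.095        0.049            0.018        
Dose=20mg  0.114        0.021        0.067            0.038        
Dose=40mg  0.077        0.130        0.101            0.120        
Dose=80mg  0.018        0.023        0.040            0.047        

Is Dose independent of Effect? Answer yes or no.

no

P(Dose=20mg) = 0.240 and P(Effect=none) = 0.251, so their product is 0.06024, but P(Dose=20mg, Effect=none) = 0.114. Since these differ, Dose and Effect are not independent.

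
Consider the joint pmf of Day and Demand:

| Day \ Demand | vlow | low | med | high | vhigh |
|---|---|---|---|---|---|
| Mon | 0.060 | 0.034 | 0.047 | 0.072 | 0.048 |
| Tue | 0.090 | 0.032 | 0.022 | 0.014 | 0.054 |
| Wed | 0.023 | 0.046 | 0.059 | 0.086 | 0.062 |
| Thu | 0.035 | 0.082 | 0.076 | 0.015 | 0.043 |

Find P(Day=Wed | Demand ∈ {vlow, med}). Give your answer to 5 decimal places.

0.19903

P(Demand=vlow) = 0.060 + 0.090 + 0.023 + 0.035 = 0.208.
P(Demand=med) = 0.047 + 0.022 + 0.059 + 0.076 = 0.204.
P(Demand ∈ {vlow, med}) = 0.208 + 0.204 = 0.412; P(Day=Wed, Demand ∈ {vlow, med}) = 0.023 + 0.059 = 0.082.
P(Day=Wed | Demand ∈ {vlow, med}) = 0.082/0.412 = 0.19903.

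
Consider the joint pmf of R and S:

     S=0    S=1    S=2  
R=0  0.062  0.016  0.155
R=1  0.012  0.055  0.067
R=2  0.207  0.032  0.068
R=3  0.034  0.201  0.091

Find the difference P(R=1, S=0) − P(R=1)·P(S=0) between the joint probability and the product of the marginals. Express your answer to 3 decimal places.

-0.030

P(R=1) = 0.012 + 0.055 + 0.067 = 0.134.
P(S=0) = 0.062 + 0.012 + 0.207 + 0.034 = 0.315.
P(R=1, S=0) − P(R=1)P(S=0) = 0.012 − 0.134×0.315 = -0.030.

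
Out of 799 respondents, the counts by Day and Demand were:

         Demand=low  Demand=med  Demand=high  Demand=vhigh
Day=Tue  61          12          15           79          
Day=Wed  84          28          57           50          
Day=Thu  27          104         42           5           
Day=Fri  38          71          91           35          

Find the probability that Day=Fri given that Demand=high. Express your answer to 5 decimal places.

Total with Demand=high: 15 + 57 + 42 + 91 = 205.
P(Day=Fri | Demand=high) = 91/205 = 0.44390.

0.44390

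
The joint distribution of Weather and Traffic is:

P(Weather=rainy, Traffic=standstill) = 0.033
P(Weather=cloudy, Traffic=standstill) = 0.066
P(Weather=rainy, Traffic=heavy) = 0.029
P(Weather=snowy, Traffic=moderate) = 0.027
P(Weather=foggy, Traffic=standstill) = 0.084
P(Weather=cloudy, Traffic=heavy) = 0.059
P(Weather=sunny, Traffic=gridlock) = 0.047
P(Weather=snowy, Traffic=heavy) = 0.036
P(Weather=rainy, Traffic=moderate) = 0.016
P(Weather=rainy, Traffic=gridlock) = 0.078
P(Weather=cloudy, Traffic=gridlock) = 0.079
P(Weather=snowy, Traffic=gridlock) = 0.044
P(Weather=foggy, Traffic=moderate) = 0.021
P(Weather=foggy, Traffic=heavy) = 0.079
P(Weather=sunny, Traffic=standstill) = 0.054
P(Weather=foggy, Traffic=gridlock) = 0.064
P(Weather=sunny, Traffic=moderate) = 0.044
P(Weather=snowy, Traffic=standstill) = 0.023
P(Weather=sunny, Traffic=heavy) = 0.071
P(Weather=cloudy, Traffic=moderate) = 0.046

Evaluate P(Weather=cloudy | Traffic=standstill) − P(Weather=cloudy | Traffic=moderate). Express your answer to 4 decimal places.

P(Traffic=standstill) = 0.054 + 0.066 + 0.033 + 0.023 + 0.084 = 0.260; P(Weather=cloudy | Traffic=standstill) = 0.066/0.260 = 0.25385.
P(Traffic=moderate) = 0.044 + 0.046 + 0.016 + 0.027 + 0.021 = 0.154; P(Weather=cloudy | Traffic=moderate) = 0.046/0.154 = 0.29870.
Difference = -0.0449.

-0.0449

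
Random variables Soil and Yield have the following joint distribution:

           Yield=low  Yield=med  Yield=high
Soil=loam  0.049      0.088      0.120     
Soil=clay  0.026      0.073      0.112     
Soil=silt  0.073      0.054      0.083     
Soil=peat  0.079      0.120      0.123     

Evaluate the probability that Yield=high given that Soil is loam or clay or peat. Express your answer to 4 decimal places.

0.4494

P(Soil=loam) = 0.049 + 0.088 + 0.120 = 0.257.
P(Soil=clay) = 0.026 + 0.073 + 0.112 = 0.211.
P(Soil=peat) = 0.079 + 0.120 + 0.123 = 0.322.
P(Soil ∈ {loam, clay, peat}) = 0.257 + 0.211 + 0.322 = 0.790; P(Yield=high, Soil ∈ {loam, clay, peat}) = 0.120 + 0.112 + 0.123 = 0.355.
P(Yield=high | Soil ∈ {loam, clay, peat}) = 0.355/0.790 = 0.4494.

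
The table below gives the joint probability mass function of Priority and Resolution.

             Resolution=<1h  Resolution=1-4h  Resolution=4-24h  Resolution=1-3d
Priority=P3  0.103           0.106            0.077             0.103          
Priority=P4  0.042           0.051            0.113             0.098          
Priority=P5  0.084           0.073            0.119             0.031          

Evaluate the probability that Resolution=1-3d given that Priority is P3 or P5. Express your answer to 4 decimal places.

P(Priority=P3) = 0.103 + 0.106 + 0.077 + 0.103 = 0.389.
P(Priority=P5) = 0.084 + 0.073 + 0.119 + 0.031 = 0.307.
P(Priority ∈ {P3, P5}) = 0.389 + 0.307 = 0.696; P(Resolution=1-3d, Priority ∈ {P3, P5}) = 0.103 + 0.031 = 0.134.
P(Resolution=1-3d | Priority ∈ {P3, P5}) = 0.134/0.696 = 0.1925.

0.1925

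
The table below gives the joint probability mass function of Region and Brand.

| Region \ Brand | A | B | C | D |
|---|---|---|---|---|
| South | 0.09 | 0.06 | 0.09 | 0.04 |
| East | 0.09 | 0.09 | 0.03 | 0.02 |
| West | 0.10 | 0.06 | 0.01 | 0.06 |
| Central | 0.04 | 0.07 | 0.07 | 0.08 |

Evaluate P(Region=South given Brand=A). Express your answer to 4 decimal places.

P(Brand=A) = 0.09 + 0.09 + 0.10 + 0.04 = 0.32.
P(Region=South | Brand=A) = 0.09/0.32 = 0.2813.

0.2813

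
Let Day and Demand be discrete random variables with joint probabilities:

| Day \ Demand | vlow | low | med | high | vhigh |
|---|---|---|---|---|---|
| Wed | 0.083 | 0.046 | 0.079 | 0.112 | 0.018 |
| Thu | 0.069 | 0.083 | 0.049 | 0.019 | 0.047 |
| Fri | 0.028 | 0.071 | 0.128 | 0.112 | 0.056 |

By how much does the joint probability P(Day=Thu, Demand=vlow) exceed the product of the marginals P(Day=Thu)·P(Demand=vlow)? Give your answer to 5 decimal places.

P(Day=Thu) = 0.069 + 0.083 + 0.049 + 0.019 + 0.047 = 0.267.
P(Demand=vlow) = 0.083 + 0.069 + 0.028 = 0.180.
P(Day=Thu, Demand=vlow) − P(Day=Thu)P(Demand=vlow) = 0.069 − 0.267×0.180 = 0.02094.

0.02094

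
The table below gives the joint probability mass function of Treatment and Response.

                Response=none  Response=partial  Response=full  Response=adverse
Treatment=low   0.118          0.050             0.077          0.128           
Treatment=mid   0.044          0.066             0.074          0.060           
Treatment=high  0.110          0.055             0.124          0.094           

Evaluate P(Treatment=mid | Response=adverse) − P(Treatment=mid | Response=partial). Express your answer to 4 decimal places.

P(Response=adverse) = 0.128 + 0.060 + 0.094 = 0.282; P(Treatment=mid | Response=adverse) = 0.060/0.282 = 0.21277.
P(Response=partial) = 0.050 + 0.066 + 0.055 = 0.171; P(Treatment=mid | Response=partial) = 0.066/0.171 = 0.38596.
Difference = -0.1732.

-0.1732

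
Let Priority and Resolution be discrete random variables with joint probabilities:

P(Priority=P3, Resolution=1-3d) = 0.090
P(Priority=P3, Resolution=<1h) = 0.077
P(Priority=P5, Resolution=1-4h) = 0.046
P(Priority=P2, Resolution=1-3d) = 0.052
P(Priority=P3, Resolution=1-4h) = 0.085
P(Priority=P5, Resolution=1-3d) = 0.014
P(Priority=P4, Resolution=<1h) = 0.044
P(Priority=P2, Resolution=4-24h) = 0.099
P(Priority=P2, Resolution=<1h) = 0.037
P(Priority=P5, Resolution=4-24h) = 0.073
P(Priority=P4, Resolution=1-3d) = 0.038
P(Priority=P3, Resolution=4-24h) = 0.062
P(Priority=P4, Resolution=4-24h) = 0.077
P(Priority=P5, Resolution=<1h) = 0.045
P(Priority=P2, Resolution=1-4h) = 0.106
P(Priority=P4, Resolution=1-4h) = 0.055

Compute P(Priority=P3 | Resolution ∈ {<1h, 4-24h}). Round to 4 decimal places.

0.2704

P(Resolution=<1h) = 0.037 + 0.077 + 0.044 + 0.045 = 0.203.
P(Resolution=4-24h) = 0.099 + 0.062 + 0.077 + 0.073 = 0.311.
P(Resolution ∈ {<1h, 4-24h}) = 0.203 + 0.311 = 0.514; P(Priority=P3, Resolution ∈ {<1h, 4-24h}) = 0.077 + 0.062 = 0.139.
P(Priority=P3 | Resolution ∈ {<1h, 4-24h}) = 0.139/0.514 = 0.2704.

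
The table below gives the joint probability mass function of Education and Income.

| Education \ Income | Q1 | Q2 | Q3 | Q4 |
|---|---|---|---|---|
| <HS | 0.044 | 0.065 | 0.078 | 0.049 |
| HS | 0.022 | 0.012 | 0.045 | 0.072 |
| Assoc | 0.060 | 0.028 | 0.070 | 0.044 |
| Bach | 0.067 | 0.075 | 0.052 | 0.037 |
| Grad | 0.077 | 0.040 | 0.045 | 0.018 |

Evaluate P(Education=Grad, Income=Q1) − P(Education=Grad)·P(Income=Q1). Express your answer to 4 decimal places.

0.0284

P(Education=Grad) = 0.077 + 0.040 + 0.045 + 0.018 = 0.180.
P(Income=Q1) = 0.044 + 0.022 + 0.060 + 0.067 + 0.077 = 0.270.
P(Education=Grad, Income=Q1) − P(Education=Grad)P(Income=Q1) = 0.077 − 0.180×0.270 = 0.0284.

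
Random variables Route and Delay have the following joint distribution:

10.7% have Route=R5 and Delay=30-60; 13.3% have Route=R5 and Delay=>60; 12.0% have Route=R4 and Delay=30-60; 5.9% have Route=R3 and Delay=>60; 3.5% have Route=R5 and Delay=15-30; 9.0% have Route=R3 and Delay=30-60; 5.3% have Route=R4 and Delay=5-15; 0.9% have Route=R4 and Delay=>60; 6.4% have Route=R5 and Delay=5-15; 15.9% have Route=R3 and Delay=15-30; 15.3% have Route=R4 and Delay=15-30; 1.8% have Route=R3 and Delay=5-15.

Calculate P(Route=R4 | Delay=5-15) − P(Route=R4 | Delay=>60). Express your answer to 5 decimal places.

P(Delay=5-15) = 0.018 + 0.053 + 0.064 = 0.135; P(Route=R4 | Delay=5-15) = 0.053/0.135 = 0.392593.
P(Delay=>60) = 0.059 + 0.009 + 0.133 = 0.201; P(Route=R4 | Delay=>60) = 0.009/0.201 = 0.044776.
Difference = 0.34782.

0.34782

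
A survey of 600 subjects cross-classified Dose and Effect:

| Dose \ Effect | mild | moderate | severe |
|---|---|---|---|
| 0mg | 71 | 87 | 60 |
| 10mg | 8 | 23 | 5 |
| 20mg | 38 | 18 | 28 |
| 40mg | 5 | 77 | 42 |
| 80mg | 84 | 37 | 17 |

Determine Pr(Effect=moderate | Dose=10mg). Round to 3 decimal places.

Total with Dose=10mg: 8 + 23 + 5 = 36.
P(Effect=moderate | Dose=10mg) = 23/36 = 0.639.

0.639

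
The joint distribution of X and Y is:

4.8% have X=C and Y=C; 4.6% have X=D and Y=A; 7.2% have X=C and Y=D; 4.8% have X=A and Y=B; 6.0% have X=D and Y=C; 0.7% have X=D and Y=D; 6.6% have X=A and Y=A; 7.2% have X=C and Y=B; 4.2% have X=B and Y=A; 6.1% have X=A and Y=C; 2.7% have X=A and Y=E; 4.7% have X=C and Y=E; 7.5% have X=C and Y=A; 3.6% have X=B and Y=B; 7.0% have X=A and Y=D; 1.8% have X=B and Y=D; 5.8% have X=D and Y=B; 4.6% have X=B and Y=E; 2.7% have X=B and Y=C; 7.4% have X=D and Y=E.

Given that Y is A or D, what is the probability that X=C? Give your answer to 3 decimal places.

0.371

P(Y=A) = 0.066 + 0.042 + 0.075 + 0.046 = 0.229.
P(Y=D) = 0.070 + 0.018 + 0.072 + 0.007 = 0.167.
P(Y ∈ {A, D}) = 0.229 + 0.167 = 0.396; P(X=C, Y ∈ {A, D}) = 0.075 + 0.072 = 0.147.
P(X=C | Y ∈ {A, D}) = 0.147/0.396 = 0.371.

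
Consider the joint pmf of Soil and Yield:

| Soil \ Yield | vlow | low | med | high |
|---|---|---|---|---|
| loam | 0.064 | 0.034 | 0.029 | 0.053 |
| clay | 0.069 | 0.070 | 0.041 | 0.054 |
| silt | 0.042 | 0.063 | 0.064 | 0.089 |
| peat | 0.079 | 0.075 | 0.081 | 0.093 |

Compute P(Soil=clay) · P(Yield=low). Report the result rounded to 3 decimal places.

0.057

P(Soil=clay) = 0.069 + 0.070 + 0.041 + 0.054 = 0.234.
P(Yield=low) = 0.034 + 0.070 + 0.063 + 0.075 = 0.242.
Product: 0.234 × 0.242 = 0.057.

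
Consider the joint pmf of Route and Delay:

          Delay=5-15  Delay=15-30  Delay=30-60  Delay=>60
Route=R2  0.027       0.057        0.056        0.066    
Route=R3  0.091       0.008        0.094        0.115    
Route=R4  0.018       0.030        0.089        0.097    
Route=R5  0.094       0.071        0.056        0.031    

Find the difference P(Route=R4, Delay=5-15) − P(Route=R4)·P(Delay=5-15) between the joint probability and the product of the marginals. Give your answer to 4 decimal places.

-0.0358

P(Route=R4) = 0.018 + 0.030 + 0.089 + 0.097 = 0.234.
P(Delay=5-15) = 0.027 + 0.091 + 0.018 + 0.094 = 0.230.
P(Route=R4, Delay=5-15) − P(Route=R4)P(Delay=5-15) = 0.018 − 0.234×0.230 = -0.0358.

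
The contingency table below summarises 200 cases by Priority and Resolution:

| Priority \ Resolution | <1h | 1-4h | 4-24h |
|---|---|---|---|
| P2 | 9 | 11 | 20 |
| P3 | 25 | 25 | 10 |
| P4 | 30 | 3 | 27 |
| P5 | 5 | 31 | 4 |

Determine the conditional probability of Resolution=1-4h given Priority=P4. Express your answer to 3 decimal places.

Total with Priority=P4: 30 + 3 + 27 = 60.
P(Resolution=1-4h | Priority=P4) = 3/60 = 0.050.

0.050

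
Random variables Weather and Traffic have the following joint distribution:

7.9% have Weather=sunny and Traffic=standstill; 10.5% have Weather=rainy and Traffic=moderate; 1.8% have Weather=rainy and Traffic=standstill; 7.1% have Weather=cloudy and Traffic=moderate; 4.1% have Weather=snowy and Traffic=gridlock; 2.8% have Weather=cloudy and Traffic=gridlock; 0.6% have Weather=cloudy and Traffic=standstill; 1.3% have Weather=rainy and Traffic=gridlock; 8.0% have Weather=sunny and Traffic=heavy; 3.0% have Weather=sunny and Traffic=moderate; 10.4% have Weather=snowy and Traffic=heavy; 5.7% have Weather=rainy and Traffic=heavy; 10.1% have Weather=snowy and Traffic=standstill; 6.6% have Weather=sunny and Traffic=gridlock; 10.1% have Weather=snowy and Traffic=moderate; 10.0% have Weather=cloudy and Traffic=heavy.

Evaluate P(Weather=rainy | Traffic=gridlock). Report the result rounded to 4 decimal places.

P(Traffic=gridlock) = 0.066 + 0.028 + 0.013 + 0.041 = 0.148.
P(Weather=rainy | Traffic=gridlock) = 0.013/0.148 = 0.0878.

0.0878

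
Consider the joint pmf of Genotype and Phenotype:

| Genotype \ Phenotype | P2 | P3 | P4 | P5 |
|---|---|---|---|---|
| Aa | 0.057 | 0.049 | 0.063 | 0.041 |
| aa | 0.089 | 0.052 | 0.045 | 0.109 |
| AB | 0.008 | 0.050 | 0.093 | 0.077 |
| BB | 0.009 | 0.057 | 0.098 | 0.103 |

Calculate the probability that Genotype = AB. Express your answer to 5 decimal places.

P(Genotype=AB) = 0.008 + 0.050 + 0.093 + 0.077 = 0.228.

0.22800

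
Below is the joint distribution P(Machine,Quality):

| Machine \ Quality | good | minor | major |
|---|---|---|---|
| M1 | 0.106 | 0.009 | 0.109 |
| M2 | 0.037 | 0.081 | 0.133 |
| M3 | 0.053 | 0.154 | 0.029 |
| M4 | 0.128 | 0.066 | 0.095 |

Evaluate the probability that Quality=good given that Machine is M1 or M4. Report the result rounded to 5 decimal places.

0.45614

P(Machine=M1) = 0.106 + 0.009 + 0.109 = 0.224.
P(Machine=M4) = 0.128 + 0.066 + 0.095 = 0.289.
P(Machine ∈ {M1, M4}) = 0.224 + 0.289 = 0.513; P(Quality=good, Machine ∈ {M1, M4}) = 0.106 + 0.128 = 0.234.
P(Quality=good | Machine ∈ {M1, M4}) = 0.234/0.513 = 0.45614.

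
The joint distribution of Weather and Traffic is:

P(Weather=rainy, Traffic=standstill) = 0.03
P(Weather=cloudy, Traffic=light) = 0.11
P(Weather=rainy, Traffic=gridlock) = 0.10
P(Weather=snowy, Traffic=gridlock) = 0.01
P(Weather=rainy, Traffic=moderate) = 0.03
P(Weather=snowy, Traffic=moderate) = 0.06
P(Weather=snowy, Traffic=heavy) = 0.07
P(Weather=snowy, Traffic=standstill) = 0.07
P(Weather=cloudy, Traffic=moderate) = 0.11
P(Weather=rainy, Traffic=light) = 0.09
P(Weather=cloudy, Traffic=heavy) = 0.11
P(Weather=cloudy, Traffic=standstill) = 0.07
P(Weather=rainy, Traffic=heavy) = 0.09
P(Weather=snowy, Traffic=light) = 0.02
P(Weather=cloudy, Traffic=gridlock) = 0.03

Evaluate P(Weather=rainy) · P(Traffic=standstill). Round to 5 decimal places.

P(Weather=rainy) = 0.09 + 0.03 + 0.09 + 0.10 + 0.03 = 0.34.
P(Traffic=standstill) = 0.07 + 0.03 + 0.07 = 0.17.
Product: 0.34 × 0.17 = 0.05780.

0.05780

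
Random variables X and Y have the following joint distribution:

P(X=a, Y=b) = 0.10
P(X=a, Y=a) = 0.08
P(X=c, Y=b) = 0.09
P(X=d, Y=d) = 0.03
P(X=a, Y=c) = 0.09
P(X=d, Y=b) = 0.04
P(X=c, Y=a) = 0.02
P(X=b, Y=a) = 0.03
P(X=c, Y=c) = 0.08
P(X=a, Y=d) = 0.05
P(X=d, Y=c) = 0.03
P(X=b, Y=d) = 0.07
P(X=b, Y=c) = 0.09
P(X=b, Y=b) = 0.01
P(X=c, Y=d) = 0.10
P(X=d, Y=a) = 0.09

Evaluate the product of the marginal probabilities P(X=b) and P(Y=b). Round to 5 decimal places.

0.04800

P(X=b) = 0.03 + 0.01 + 0.09 + 0.07 = 0.20.
P(Y=b) = 0.10 + 0.01 + 0.09 + 0.04 = 0.24.
Product: 0.20 × 0.24 = 0.04800.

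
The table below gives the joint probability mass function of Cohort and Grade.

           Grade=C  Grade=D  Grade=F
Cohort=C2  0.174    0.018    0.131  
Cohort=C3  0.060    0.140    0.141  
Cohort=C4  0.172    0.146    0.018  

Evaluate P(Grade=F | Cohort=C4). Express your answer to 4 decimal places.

0.0536

P(Cohort=C4) = 0.172 + 0.146 + 0.018 = 0.336.
P(Grade=F | Cohort=C4) = 0.018/0.336 = 0.0536.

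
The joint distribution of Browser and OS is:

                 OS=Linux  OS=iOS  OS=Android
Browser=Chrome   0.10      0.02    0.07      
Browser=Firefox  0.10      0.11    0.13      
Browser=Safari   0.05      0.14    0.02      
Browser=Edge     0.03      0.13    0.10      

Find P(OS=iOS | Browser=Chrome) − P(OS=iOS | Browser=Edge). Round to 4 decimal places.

-0.3947

P(Browser=Chrome) = 0.10 + 0.02 + 0.07 = 0.19; P(OS=iOS | Browser=Chrome) = 0.02/0.19 = 0.10526.
P(Browser=Edge) = 0.03 + 0.13 + 0.10 = 0.26; P(OS=iOS | Browser=Edge) = 0.13/0.26 = 0.50000.
Difference = -0.3947.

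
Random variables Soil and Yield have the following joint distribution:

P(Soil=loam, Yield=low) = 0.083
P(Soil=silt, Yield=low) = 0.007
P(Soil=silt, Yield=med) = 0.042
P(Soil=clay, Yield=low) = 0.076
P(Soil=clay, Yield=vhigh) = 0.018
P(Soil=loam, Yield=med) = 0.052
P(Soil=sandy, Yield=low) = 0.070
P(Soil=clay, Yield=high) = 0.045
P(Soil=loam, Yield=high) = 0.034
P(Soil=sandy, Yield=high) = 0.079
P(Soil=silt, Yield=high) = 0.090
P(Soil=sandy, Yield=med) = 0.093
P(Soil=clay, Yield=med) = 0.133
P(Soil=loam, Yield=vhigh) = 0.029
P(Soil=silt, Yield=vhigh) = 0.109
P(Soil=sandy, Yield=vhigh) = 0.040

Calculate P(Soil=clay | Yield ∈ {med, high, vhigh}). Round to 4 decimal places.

0.2565

P(Yield=med) = 0.093 + 0.052 + 0.133 + 0.042 = 0.320.
P(Yield=high) = 0.079 + 0.034 + 0.045 + 0.090 = 0.248.
P(Yield=vhigh) = 0.040 + 0.029 + 0.018 + 0.109 = 0.196.
P(Yield ∈ {med, high, vhigh}) = 0.320 + 0.248 + 0.196 = 0.764; P(Soil=clay, Yield ∈ {med, high, vhigh}) = 0.133 + 0.045 + 0.018 = 0.196.
P(Soil=clay | Yield ∈ {med, high, vhigh}) = 0.196/0.764 = 0.2565.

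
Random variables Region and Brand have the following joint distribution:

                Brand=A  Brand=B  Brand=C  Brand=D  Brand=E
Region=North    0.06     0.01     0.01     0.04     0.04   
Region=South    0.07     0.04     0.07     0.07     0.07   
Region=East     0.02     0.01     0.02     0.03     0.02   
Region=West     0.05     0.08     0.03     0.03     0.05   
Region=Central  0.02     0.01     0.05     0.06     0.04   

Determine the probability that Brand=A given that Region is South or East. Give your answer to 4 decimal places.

0.2143

P(Region=South) = 0.07 + 0.04 + 0.07 + 0.07 + 0.07 = 0.32.
P(Region=East) = 0.02 + 0.01 + 0.02 + 0.03 + 0.02 = 0.10.
P(Region ∈ {South, East}) = 0.32 + 0.10 = 0.42; P(Brand=A, Region ∈ {South, East}) = 0.07 + 0.02 = 0.09.
P(Brand=A | Region ∈ {South, East}) = 0.09/0.42 = 0.2143.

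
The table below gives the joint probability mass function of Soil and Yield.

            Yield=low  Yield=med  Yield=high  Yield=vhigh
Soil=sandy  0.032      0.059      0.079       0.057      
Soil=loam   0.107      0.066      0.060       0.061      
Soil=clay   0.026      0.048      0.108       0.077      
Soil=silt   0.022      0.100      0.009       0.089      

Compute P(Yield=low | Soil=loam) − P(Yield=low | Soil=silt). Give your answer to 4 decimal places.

0.2639

P(Soil=loam) = 0.107 + 0.066 + 0.060 + 0.061 = 0.294; P(Yield=low | Soil=loam) = 0.107/0.294 = 0.36395.
P(Soil=silt) = 0.022 + 0.100 + 0.009 + 0.089 = 0.220; P(Yield=low | Soil=silt) = 0.022/0.220 = 0.10000.
Difference = 0.2639.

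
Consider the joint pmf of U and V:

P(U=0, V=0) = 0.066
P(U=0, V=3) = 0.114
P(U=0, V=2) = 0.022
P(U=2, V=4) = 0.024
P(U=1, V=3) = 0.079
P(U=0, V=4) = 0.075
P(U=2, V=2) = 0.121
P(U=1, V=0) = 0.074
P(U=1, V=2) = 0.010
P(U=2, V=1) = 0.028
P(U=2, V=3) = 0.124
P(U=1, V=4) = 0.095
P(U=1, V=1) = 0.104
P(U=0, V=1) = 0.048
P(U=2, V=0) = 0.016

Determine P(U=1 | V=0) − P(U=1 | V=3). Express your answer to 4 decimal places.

P(V=0) = 0.066 + 0.074 + 0.016 = 0.156; P(U=1 | V=0) = 0.074/0.156 = 0.47436.
P(V=3) = 0.114 + 0.079 + 0.124 = 0.317; P(U=1 | V=3) = 0.079/0.317 = 0.24921.
Difference = 0.2251.

0.2251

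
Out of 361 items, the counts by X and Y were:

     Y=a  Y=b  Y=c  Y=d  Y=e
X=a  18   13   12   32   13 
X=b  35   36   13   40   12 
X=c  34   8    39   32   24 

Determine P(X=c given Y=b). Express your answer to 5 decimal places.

Total with Y=b: 13 + 36 + 8 = 57.
P(X=c | Y=b) = 8/57 = 0.14035.

0.14035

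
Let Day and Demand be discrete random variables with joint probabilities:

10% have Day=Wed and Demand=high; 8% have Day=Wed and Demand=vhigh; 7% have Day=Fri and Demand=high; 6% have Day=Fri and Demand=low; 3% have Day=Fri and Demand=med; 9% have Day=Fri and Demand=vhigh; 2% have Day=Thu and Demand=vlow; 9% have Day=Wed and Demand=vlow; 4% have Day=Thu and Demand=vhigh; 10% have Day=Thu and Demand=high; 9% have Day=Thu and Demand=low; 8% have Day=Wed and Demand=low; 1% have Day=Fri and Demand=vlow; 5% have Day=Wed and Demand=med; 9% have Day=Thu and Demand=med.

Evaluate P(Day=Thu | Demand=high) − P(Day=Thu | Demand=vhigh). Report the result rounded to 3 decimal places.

0.180

P(Demand=high) = 0.10 + 0.10 + 0.07 = 0.27; P(Day=Thu | Demand=high) = 0.10/0.27 = 0.3704.
P(Demand=vhigh) = 0.08 + 0.04 + 0.09 = 0.21; P(Day=Thu | Demand=vhigh) = 0.04/0.21 = 0.1905.
Difference = 0.180.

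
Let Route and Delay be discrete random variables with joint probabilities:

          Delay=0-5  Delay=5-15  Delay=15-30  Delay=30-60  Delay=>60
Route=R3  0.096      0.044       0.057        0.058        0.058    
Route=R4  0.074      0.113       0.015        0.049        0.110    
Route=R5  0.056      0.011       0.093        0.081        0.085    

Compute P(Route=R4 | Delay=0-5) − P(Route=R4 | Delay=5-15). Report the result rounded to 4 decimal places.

-0.3452

P(Delay=0-5) = 0.096 + 0.074 + 0.056 = 0.226; P(Route=R4 | Delay=0-5) = 0.074/0.226 = 0.32743.
P(Delay=5-15) = 0.044 + 0.113 + 0.011 = 0.168; P(Route=R4 | Delay=5-15) = 0.113/0.168 = 0.67262.
Difference = -0.3452.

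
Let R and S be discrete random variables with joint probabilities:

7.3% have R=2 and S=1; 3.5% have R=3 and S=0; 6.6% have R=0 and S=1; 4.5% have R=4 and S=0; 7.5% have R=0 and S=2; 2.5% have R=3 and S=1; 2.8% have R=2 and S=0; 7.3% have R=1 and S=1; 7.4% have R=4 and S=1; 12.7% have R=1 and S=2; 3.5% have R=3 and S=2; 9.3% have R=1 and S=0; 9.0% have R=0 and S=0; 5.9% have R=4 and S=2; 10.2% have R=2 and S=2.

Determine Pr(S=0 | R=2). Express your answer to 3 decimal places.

0.138

P(R=2) = 0.028 + 0.073 + 0.102 = 0.203.
P(S=0 | R=2) = 0.028/0.203 = 0.138.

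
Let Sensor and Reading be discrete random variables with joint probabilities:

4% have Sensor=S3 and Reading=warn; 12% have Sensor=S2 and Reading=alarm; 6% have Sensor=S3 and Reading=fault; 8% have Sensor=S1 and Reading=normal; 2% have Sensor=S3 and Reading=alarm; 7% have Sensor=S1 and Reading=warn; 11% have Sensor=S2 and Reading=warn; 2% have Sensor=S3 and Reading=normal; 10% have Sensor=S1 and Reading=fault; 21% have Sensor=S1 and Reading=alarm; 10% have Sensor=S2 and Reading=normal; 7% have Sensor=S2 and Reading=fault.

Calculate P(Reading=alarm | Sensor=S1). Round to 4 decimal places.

P(Sensor=S1) = 0.08 + 0.07 + 0.21 + 0.10 = 0.46.
P(Reading=alarm | Sensor=S1) = 0.21/0.46 = 0.4565.

0.4565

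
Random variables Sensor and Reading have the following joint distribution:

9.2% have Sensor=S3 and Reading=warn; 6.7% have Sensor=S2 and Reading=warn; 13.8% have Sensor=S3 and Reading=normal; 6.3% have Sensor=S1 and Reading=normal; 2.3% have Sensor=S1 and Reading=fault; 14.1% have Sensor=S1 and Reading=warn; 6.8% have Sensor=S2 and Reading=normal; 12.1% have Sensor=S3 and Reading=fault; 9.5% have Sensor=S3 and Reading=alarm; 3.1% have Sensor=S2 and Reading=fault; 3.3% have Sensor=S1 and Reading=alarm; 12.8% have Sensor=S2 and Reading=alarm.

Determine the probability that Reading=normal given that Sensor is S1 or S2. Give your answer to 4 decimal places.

P(Sensor=S1) = 0.063 + 0.141 + 0.033 + 0.023 = 0.260.
P(Sensor=S2) = 0.068 + 0.067 + 0.128 + 0.031 = 0.294.
P(Sensor ∈ {S1, S2}) = 0.260 + 0.294 = 0.554; P(Reading=normal, Sensor ∈ {S1, S2}) = 0.063 + 0.068 = 0.131.
P(Reading=normal | Sensor ∈ {S1, S2}) = 0.131/0.554 = 0.2365.

0.2365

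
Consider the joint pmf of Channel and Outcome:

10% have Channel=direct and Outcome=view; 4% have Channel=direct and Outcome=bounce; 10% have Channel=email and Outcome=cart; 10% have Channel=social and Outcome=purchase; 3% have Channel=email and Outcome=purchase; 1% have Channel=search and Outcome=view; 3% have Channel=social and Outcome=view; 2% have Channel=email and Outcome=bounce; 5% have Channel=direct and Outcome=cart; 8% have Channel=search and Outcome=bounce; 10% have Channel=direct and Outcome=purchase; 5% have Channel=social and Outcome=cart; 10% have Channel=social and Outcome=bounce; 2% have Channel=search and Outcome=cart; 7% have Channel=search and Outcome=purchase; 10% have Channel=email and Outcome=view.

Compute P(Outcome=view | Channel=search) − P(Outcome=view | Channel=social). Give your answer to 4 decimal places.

-0.0516

P(Channel=search) = 0.08 + 0.01 + 0.02 + 0.07 = 0.18; P(Outcome=view | Channel=search) = 0.01/0.18 = 0.05556.
P(Channel=social) = 0.10 + 0.03 + 0.05 + 0.10 = 0.28; P(Outcome=view | Channel=social) = 0.03/0.28 = 0.10714.
Difference = -0.0516.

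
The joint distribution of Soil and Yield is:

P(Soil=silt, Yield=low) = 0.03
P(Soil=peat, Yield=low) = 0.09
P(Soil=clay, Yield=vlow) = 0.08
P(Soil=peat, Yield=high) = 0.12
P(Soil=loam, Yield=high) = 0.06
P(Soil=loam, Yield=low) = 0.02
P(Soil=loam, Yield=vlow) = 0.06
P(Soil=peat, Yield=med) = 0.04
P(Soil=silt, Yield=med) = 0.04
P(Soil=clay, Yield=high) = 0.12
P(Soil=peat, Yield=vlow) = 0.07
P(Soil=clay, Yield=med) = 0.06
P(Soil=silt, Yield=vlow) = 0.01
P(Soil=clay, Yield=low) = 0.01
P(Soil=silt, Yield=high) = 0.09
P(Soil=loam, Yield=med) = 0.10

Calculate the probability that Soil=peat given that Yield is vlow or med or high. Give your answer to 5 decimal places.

P(Yield=vlow) = 0.06 + 0.08 + 0.01 + 0.07 = 0.22.
P(Yield=med) = 0.10 + 0.06 + 0.04 + 0.04 = 0.24.
P(Yield=high) = 0.06 + 0.12 + 0.09 + 0.12 = 0.39.
P(Yield ∈ {vlow, med, high}) = 0.22 + 0.24 + 0.39 = 0.85; P(Soil=peat, Yield ∈ {vlow, med, high}) = 0.07 + 0.04 + 0.12 = 0.23.
P(Soil=peat | Yield ∈ {vlow, med, high}) = 0.23/0.85 = 0.27059.

0.27059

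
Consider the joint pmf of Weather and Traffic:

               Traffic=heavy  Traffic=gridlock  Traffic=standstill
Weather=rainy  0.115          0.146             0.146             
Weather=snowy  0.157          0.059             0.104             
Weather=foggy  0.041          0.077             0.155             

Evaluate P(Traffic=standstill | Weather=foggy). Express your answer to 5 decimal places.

0.56777

P(Weather=foggy) = 0.041 + 0.077 + 0.155 = 0.273.
P(Traffic=standstill | Weather=foggy) = 0.155/0.273 = 0.56777.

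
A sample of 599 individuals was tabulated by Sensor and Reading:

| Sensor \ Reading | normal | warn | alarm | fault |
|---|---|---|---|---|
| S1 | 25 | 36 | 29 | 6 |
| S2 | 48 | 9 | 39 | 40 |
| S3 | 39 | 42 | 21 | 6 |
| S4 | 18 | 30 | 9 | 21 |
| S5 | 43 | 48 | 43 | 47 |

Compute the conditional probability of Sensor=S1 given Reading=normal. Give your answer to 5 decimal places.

0.14451

Total with Reading=normal: 25 + 48 + 39 + 18 + 43 = 173.
P(Sensor=S1 | Reading=normal) = 25/173 = 0.14451.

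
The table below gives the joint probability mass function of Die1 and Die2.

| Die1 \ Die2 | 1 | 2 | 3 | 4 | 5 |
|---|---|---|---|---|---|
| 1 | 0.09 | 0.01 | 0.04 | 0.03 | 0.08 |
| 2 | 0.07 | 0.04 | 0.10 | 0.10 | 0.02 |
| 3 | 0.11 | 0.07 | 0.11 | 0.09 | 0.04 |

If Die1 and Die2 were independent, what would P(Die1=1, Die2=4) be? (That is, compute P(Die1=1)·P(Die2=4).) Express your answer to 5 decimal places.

P(Die1=1) = 0.09 + 0.01 + 0.04 + 0.03 + 0.08 = 0.25.
P(Die2=4) = 0.03 + 0.10 + 0.09 = 0.22.
Product: 0.25 × 0.22 = 0.05500.

0.05500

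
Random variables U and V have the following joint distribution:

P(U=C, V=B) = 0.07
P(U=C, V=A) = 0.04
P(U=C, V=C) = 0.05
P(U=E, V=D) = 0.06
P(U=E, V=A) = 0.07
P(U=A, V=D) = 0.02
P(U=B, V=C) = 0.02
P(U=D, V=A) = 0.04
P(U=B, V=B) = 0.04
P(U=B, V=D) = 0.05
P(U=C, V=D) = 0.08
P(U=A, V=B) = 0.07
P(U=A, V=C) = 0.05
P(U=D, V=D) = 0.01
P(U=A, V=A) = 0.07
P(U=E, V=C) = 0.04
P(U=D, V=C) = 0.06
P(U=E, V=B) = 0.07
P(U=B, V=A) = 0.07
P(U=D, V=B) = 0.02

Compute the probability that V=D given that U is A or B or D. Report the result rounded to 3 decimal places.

0.154

P(U=A) = 0.07 + 0.07 + 0.05 + 0.02 = 0.21.
P(U=B) = 0.07 + 0.04 + 0.02 + 0.05 = 0.18.
P(U=D) = 0.04 + 0.02 + 0.06 + 0.01 = 0.13.
P(U ∈ {A, B, D}) = 0.21 + 0.18 + 0.13 = 0.52; P(V=D, U ∈ {A, B, D}) = 0.02 + 0.05 + 0.01 = 0.08.
P(V=D | U ∈ {A, B, D}) = 0.08/0.52 = 0.154.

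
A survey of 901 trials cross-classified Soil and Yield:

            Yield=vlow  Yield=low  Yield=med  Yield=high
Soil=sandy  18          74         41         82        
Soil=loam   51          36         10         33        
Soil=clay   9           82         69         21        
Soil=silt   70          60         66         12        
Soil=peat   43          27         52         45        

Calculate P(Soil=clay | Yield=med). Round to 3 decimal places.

0.290

Total with Yield=med: 41 + 10 + 69 + 66 + 52 = 238.
P(Soil=clay | Yield=med) = 69/238 = 0.290.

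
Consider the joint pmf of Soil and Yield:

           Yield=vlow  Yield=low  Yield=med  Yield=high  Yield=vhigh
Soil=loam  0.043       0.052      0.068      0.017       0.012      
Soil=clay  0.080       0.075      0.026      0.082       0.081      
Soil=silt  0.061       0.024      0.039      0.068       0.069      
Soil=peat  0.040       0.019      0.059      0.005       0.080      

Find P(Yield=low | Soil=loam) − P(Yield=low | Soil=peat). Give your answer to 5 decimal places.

P(Soil=loam) = 0.043 + 0.052 + 0.068 + 0.017 + 0.012 = 0.192; P(Yield=low | Soil=loam) = 0.052/0.192 = 0.270833.
P(Soil=peat) = 0.040 + 0.019 + 0.059 + 0.005 + 0.080 = 0.203; P(Yield=low | Soil=peat) = 0.019/0.203 = 0.093596.
Difference = 0.17724.

0.17724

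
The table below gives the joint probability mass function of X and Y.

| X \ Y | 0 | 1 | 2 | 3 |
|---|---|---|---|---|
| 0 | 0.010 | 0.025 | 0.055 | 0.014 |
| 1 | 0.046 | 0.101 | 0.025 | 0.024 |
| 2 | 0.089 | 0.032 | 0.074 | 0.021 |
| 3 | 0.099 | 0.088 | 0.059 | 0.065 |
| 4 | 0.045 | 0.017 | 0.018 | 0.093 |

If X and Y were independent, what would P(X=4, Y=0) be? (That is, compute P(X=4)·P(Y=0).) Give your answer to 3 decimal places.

P(X=4) = 0.045 + 0.017 + 0.018 + 0.093 = 0.173.
P(Y=0) = 0.010 + 0.046 + 0.089 + 0.099 + 0.045 = 0.289.
Product: 0.173 × 0.289 = 0.050.

0.050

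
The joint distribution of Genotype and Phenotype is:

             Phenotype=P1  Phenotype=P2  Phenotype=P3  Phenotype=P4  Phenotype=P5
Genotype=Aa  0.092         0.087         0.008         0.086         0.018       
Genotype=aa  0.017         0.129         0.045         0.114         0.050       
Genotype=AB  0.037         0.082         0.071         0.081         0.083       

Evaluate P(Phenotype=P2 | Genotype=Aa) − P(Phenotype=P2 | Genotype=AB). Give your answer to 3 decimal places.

0.067

P(Genotype=Aa) = 0.092 + 0.087 + 0.008 + 0.086 + 0.018 = 0.291; P(Phenotype=P2 | Genotype=Aa) = 0.087/0.291 = 0.2990.
P(Genotype=AB) = 0.037 + 0.082 + 0.071 + 0.081 + 0.083 = 0.354; P(Phenotype=P2 | Genotype=AB) = 0.082/0.354 = 0.2316.
Difference = 0.067.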